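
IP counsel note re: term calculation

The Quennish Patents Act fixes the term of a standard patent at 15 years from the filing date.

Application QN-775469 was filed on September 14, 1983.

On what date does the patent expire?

Filing date + 15 years → 14 September 1998.

1998-09-14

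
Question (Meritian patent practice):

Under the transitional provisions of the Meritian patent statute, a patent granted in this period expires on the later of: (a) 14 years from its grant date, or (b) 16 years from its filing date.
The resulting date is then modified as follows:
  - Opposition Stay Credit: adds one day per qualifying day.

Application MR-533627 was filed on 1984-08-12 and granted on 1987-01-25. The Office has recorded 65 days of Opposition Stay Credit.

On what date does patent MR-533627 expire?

March 31, 2001

(a) grant + 14 years → 25 January 2001.
(b) filing + 16 years → 12 August 2000.
Later of the two: 25 January 2001.
Opposition Stay Credit: +65 days → 31 March 2001.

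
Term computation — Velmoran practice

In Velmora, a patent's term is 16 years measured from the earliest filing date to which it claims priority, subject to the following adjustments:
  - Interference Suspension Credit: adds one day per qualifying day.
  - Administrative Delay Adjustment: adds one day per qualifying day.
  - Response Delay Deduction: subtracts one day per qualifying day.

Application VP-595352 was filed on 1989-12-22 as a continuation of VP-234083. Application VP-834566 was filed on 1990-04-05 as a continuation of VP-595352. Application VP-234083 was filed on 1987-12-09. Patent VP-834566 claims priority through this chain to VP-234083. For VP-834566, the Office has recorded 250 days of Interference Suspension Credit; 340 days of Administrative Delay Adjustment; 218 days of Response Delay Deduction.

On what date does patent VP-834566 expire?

December 15, 2004

Earliest priority filing: 9 December 1987.
Base term: 9 December 1987 + 16 years → 9 December 2003.
Interference Suspension Credit: +250 days → 15 August 2004.
Administrative Delay Adjustment: +340 days → 21 July 2005.
Response Delay Deduction: −218 days → 15 December 2004.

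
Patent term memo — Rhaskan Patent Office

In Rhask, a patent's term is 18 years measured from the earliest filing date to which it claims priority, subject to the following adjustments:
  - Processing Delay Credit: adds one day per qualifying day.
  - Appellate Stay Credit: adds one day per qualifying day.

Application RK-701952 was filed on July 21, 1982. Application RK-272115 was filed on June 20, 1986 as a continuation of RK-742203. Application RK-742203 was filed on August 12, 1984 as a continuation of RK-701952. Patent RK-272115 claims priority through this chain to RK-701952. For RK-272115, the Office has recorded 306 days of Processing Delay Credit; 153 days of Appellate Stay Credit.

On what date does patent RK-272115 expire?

2001-10-23

Earliest priority filing: 21 July 1982.
Base term: 21 July 1982 + 18 years → 21 July 2000.
Processing Delay Credit: +306 days → 23 May 2001.
Appellate Stay Credit: +153 days → 23 October 2001.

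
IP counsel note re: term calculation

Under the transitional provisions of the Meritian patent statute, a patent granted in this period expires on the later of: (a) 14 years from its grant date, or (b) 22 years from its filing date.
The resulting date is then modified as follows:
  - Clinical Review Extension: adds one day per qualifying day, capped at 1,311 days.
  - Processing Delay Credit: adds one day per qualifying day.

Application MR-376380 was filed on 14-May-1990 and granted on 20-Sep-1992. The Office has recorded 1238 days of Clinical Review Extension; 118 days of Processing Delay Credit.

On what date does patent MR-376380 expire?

January 30, 2016

(a) grant + 14 years → 20 September 2006.
(b) filing + 22 years → 14 May 2012.
Later of the two: 14 May 2012.
Clinical Review Extension: 1238 days (within the 1311-day cap) → +1238 days → 4 October 2015.
Processing Delay Credit: +118 days → 30 January 2016.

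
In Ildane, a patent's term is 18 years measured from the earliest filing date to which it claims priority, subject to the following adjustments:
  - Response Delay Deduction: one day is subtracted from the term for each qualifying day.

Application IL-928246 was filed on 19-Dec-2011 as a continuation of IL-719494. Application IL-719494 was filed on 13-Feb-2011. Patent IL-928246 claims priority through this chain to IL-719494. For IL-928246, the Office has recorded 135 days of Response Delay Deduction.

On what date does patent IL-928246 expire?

Earliest priority filing: 13 February 2011.
Base term: 13 February 2011 + 18 years → 13 February 2029.
Response Delay Deduction: −135 days → 1 October 2028.

2028-10-01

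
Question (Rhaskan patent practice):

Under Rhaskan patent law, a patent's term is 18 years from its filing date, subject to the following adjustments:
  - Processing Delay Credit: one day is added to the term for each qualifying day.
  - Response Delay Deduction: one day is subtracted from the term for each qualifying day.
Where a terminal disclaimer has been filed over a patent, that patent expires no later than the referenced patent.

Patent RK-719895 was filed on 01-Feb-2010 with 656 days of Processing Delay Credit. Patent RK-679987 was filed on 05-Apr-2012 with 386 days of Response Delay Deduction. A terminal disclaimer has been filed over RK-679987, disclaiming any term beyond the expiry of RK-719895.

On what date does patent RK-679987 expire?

2029-03-15

Natural term of RK-679987:
  Base: filing + 18 years → 5 April 2030.
  Response Delay Deduction: −386 days → 15 March 2029.
Expiry of referenced patent RK-719895:
  Base: filing + 18 years → 1 February 2028.
  Processing Delay Credit: +656 days → 18 November 2029.
Terminal disclaimer: RK-679987 expires on the earlier of 15 March 2029 and 18 November 2029.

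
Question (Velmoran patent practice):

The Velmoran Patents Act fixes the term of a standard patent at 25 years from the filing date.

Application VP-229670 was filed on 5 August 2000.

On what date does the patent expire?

Filing date + 25 years → 5 August 2025.

August 5, 2025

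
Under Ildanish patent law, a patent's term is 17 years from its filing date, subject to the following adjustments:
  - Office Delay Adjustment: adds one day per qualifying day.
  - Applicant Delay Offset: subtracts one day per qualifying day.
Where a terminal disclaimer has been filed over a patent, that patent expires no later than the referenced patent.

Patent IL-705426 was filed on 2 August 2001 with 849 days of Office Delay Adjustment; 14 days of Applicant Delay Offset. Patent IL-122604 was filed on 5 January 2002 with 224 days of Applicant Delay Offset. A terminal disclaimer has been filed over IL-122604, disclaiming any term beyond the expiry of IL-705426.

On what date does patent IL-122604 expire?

May 26, 2018

Natural term of IL-122604:
  Base: filing + 17 years → 5 January 2019.
  Applicant Delay Offset: −224 days → 26 May 2018.
Expiry of referenced patent IL-705426:
  Base: filing + 17 years → 2 August 2018.
  Office Delay Adjustment: +849 days → 28 November 2020.
  Applicant Delay Offset: −14 days → 14 November 2020.
Terminal disclaimer: IL-122604 expires on the earlier of 26 May 2018 and 14 November 2020.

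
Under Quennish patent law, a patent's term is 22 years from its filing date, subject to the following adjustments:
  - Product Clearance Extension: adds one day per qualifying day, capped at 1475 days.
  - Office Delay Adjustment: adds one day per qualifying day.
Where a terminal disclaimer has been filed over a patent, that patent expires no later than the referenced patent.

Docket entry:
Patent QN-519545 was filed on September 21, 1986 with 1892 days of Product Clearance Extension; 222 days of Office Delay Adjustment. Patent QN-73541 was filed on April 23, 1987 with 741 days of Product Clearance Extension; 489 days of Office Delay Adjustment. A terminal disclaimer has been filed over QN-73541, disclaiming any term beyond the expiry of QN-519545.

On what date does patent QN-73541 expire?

September 4, 2012

Natural term of QN-73541:
  Base: filing + 22 years → 23 April 2009.
  Product Clearance Extension: 741 days (within the 1475-day cap) → +741 days → 4 May 2011.
  Office Delay Adjustment: +489 days → 4 September 2012.
Expiry of referenced patent QN-519545:
  Base: filing + 22 years → 21 September 2008.
  Product Clearance Extension: 1892 days claimed exceeds the 1475-day cap, so +1475 days → 5 October 2012.
  Office Delay Adjustment: +222 days → 15 May 2013.
Terminal disclaimer: QN-73541 expires on the earlier of 4 September 2012 and 15 May 2013.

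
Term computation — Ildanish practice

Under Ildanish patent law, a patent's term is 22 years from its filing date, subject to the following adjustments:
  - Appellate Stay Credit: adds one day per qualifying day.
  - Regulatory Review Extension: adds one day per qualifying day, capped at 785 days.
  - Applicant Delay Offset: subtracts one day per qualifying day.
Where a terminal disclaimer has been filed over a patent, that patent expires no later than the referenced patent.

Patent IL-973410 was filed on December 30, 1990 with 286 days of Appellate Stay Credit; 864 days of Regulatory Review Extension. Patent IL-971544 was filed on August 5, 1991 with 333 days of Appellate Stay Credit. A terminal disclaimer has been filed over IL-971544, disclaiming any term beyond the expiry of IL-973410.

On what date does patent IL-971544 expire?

Natural term of IL-971544:
  Base: filing + 22 years → 5 August 2013.
  Appellate Stay Credit: +333 days → 4 July 2014.
Expiry of referenced patent IL-973410:
  Base: filing + 22 years → 30 December 2012.
  Appellate Stay Credit: +286 days → 12 October 2013.
  Regulatory Review Extension: 864 days claimed exceeds the 785-day cap, so +785 days → 6 December 2015.
Terminal disclaimer: IL-971544 expires on the earlier of 4 July 2014 and 6 December 2015.

July 4, 2014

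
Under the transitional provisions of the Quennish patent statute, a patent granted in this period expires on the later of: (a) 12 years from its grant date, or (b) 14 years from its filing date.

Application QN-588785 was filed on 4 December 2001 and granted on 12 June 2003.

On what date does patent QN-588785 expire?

(a) grant + 12 years → 12 June 2015.
(b) filing + 14 years → 4 December 2015.
Later of the two: 4 December 2015.

2015-12-04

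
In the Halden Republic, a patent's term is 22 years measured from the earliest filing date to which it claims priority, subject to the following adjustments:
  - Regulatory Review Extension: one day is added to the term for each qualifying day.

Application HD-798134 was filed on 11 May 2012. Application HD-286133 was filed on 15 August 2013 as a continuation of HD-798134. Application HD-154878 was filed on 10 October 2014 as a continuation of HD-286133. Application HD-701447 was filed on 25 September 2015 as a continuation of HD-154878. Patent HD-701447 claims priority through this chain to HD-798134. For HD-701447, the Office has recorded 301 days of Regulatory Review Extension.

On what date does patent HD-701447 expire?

Earliest priority filing: 11 May 2012.
Base term: 11 May 2012 + 22 years → 11 May 2034.
Regulatory Review Extension: +301 days → 8 March 2035.

2035-03-08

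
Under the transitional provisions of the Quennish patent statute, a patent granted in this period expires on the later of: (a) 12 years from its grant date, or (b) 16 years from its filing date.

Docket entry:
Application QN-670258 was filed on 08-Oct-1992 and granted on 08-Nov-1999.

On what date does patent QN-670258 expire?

November 8, 2011

(a) grant + 12 years → 8 November 2011.
(b) filing + 16 years → 8 October 2008.
Later of the two: 8 November 2011.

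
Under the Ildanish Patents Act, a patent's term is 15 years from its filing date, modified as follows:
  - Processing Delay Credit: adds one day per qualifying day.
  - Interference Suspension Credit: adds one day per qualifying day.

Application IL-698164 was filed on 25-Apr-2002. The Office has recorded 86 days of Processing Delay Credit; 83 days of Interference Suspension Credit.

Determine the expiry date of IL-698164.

Base term: filing date + 15 years → 25 April 2017.
Processing Delay Credit: +86 days → 20 July 2017.
Interference Suspension Credit: +83 days → 11 October 2017.

2017-10-11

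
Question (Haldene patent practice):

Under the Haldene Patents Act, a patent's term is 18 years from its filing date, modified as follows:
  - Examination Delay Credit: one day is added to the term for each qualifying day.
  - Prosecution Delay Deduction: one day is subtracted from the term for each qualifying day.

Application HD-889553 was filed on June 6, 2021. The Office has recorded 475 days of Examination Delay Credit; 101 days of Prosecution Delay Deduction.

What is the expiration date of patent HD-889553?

June 14, 2040

Base term: filing date + 18 years → 6 June 2039.
Examination Delay Credit: +475 days → 23 September 2040.
Prosecution Delay Deduction: −101 days → 14 June 2040.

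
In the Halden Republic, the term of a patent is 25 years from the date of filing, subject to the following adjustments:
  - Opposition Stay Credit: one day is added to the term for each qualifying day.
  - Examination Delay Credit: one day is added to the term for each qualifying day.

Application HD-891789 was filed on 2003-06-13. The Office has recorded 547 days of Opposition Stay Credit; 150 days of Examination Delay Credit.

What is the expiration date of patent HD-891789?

2030-05-11

Base term: filing date + 25 years → 13 June 2028.
Opposition Stay Credit: +547 days → 12 December 2029.
Examination Delay Credit: +150 days → 11 May 2030.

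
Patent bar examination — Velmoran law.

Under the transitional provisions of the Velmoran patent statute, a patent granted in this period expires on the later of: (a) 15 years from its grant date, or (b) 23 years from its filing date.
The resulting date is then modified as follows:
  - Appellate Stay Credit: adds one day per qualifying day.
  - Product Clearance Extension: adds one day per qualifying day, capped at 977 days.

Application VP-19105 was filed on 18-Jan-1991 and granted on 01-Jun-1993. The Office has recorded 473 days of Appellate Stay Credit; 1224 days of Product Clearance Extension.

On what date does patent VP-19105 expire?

2018-01-07

(a) grant + 15 years → 1 June 2008.
(b) filing + 23 years → 18 January 2014.
Later of the two: 18 January 2014.
Appellate Stay Credit: +473 days → 6 May 2015.
Product Clearance Extension: 1224 days claimed exceeds the 977-day cap, so +977 days → 7 January 2018.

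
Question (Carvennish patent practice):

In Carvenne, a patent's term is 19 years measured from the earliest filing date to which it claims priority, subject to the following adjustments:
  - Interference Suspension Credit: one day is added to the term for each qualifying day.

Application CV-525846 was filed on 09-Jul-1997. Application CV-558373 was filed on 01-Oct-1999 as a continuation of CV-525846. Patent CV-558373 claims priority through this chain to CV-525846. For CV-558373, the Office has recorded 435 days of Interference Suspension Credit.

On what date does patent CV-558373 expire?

Earliest priority filing: 9 July 1997.
Base term: 9 July 1997 + 19 years → 9 July 2016.
Interference Suspension Credit: +435 days → 17 September 2017.

2017-09-17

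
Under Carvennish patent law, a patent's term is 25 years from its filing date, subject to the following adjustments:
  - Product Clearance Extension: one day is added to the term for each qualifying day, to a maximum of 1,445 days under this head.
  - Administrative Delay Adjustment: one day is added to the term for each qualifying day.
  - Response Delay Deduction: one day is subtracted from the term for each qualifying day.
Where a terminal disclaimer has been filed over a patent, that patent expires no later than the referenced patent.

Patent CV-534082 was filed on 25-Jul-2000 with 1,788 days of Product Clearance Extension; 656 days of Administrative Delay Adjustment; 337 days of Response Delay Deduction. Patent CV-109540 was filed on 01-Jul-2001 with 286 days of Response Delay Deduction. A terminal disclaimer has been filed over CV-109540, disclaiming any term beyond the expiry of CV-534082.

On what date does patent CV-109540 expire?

2025-09-18

Natural term of CV-109540:
  Base: filing + 25 years → 1 July 2026.
  Response Delay Deduction: −286 days → 18 September 2025.
Expiry of referenced patent CV-534082:
  Base: filing + 25 years → 25 July 2025.
  Product Clearance Extension: 1788 days claimed exceeds the 1445-day cap, so +1445 days → 9 July 2029.
  Administrative Delay Adjustment: +656 days → 26 April 2031.
  Response Delay Deduction: −337 days → 24 May 2030.
Terminal disclaimer: CV-109540 expires on the earlier of 18 September 2025 and 24 May 2030.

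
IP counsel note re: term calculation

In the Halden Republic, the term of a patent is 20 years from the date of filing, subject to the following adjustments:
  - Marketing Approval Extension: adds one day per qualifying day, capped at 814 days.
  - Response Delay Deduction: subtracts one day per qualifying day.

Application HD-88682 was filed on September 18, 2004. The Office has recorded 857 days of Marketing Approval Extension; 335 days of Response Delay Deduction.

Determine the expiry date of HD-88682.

2026-01-10

Base term: filing date + 20 years → 18 September 2024.
Marketing Approval Extension: 857 days claimed exceeds the 814-day cap, so +814 days → 11 December 2026.
Response Delay Deduction: −335 days → 10 January 2026.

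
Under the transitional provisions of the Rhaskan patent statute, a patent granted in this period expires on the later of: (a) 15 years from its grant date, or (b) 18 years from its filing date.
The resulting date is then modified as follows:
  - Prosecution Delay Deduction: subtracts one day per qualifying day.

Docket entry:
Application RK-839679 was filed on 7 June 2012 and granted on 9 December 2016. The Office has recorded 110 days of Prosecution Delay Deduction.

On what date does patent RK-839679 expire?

(a) grant + 15 years → 9 December 2031.
(b) filing + 18 years → 7 June 2030.
Later of the two: 9 December 2031.
Prosecution Delay Deduction: −110 days → 21 August 2031.

August 21, 2031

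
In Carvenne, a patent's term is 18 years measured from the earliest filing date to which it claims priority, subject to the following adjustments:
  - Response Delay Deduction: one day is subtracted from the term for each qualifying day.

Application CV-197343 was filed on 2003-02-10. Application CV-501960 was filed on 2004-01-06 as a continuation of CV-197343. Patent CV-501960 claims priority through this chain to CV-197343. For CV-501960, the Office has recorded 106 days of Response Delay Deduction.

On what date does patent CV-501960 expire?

Earliest priority filing: 10 February 2003.
Base term: 10 February 2003 + 18 years → 10 February 2021.
Response Delay Deduction: −106 days → 27 October 2020.

October 27, 2020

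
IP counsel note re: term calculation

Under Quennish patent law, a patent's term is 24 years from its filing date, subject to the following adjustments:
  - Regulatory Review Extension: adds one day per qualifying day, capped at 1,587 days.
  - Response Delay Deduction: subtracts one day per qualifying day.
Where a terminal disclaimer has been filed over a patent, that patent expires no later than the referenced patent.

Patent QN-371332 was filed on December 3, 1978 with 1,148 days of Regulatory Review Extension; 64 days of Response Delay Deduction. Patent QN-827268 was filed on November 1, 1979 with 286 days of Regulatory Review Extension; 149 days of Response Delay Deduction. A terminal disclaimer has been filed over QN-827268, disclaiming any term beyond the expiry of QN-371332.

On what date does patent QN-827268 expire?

Natural term of QN-827268:
  Base: filing + 24 years → 1 November 2003.
  Regulatory Review Extension: 286 days (within the 1587-day cap) → +286 days → 13 August 2004.
  Response Delay Deduction: −149 days → 17 March 2004.
Expiry of referenced patent QN-371332:
  Base: filing + 24 years → 3 December 2002.
  Regulatory Review Extension: 1148 days (within the 1587-day cap) → +1148 days → 24 January 2006.
  Response Delay Deduction: −64 days → 21 November 2005.
Terminal disclaimer: QN-827268 expires on the earlier of 17 March 2004 and 21 November 2005.

March 17, 2004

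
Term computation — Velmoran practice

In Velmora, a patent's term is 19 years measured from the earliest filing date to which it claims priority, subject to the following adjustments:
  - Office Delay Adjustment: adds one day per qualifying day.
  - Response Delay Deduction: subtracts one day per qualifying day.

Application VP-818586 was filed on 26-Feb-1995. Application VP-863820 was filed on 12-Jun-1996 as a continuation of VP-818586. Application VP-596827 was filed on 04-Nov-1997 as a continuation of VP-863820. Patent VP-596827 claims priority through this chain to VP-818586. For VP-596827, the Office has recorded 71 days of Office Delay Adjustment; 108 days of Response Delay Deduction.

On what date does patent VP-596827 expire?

2014-01-20

Earliest priority filing: 26 February 1995.
Base term: 26 February 1995 + 19 years → 26 February 2014.
Office Delay Adjustment: +71 days → 8 May 2014.
Response Delay Deduction: −108 days → 20 January 2014.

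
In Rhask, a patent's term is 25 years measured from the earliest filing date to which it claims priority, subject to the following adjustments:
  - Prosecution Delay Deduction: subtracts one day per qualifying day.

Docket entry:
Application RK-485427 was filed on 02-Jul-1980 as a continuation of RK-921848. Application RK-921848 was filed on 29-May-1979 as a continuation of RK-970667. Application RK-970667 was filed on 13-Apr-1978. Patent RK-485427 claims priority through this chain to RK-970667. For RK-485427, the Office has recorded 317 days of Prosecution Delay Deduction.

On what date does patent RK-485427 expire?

Earliest priority filing: 13 April 1978.
Base term: 13 April 1978 + 25 years → 13 April 2003.
Prosecution Delay Deduction: −317 days → 31 May 2002.

May 31, 2002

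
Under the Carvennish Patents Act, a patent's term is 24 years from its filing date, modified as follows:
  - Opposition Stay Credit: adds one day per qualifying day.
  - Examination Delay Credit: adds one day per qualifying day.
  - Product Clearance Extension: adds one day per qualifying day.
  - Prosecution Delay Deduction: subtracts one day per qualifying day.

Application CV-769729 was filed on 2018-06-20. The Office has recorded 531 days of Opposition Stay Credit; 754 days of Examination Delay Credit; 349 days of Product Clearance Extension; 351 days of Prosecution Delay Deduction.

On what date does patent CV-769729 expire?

2045-12-24

Base term: filing date + 24 years → 20 June 2042.
Opposition Stay Credit: +531 days → 3 December 2043.
Examination Delay Credit: +754 days → 26 December 2045.
Product Clearance Extension: +349 days → 10 December 2046.
Prosecution Delay Deduction: −351 days → 24 December 2045.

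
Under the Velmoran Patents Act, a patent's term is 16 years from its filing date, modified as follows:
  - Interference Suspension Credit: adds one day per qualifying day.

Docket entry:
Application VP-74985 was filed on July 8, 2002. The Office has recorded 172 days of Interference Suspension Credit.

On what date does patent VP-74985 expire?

Base term: filing date + 16 years → 8 July 2018.
Interference Suspension Credit: +172 days → 27 December 2018.

2018-12-27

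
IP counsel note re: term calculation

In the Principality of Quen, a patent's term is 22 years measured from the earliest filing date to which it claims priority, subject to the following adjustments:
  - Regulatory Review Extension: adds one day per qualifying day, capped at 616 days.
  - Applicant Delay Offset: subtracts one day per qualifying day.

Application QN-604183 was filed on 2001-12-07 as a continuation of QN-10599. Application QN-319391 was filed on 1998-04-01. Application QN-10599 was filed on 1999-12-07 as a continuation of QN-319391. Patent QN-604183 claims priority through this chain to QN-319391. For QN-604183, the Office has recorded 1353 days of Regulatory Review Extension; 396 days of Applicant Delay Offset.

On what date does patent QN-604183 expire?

Earliest priority filing: 1 April 1998.
Base term: 1 April 1998 + 22 years → 1 April 2020.
Regulatory Review Extension: 1353 days claimed exceeds the 616-day cap, so +616 days → 8 December 2021.
Applicant Delay Offset: −396 days → 7 November 2020.

November 7, 2020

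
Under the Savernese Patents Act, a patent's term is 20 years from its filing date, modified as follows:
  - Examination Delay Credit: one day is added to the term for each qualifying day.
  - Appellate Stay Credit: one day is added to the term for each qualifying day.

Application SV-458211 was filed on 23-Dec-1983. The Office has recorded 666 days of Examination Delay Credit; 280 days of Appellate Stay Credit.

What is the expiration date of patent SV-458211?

Base term: filing date + 20 years → 23 December 2003.
Examination Delay Credit: +666 days → 19 October 2005.
Appellate Stay Credit: +280 days → 26 July 2006.

July 26, 2006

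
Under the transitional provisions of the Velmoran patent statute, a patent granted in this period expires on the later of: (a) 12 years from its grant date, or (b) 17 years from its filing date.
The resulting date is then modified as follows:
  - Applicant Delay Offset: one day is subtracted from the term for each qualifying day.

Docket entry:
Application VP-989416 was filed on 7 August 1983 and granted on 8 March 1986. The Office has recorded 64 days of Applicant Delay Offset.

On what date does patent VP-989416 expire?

(a) grant + 12 years → 8 March 1998.
(b) filing + 17 years → 7 August 2000.
Later of the two: 7 August 2000.
Applicant Delay Offset: −64 days → 4 June 2000.

June 4, 2000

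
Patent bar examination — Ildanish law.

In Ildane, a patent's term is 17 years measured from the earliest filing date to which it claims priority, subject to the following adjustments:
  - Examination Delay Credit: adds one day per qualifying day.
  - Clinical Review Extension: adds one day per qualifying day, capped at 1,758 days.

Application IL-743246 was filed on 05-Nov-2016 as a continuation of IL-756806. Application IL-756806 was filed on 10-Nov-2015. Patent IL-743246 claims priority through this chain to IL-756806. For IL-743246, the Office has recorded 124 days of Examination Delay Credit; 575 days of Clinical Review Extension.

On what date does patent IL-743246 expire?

2034-10-10

Earliest priority filing: 10 November 2015.
Base term: 10 November 2015 + 17 years → 10 November 2032.
Examination Delay Credit: +124 days → 14 March 2033.
Clinical Review Extension: 575 days (within the 1758-day cap) → +575 days → 10 October 2034.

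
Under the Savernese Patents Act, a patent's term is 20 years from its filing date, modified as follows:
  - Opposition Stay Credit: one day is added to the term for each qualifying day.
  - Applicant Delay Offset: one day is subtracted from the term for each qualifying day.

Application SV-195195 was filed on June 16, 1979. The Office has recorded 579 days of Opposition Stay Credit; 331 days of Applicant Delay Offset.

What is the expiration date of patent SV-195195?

Base term: filing date + 20 years → 16 June 1999.
Opposition Stay Credit: +579 days → 15 January 2001.
Applicant Delay Offset: −331 days → 19 February 2000.

2000-02-19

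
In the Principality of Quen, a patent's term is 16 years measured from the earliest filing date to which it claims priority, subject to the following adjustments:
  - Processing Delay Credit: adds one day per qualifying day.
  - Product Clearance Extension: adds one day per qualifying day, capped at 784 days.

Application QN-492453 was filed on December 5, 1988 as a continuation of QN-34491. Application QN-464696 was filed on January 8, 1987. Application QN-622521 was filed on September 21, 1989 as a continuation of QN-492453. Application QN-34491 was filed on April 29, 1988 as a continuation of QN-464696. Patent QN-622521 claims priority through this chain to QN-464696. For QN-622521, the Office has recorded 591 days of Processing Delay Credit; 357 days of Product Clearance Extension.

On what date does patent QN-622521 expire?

Earliest priority filing: 8 January 1987.
Base term: 8 January 1987 + 16 years → 8 January 2003.
Processing Delay Credit: +591 days → 21 August 2004.
Product Clearance Extension: 357 days (within the 784-day cap) → +357 days → 13 August 2005.

August 13, 2005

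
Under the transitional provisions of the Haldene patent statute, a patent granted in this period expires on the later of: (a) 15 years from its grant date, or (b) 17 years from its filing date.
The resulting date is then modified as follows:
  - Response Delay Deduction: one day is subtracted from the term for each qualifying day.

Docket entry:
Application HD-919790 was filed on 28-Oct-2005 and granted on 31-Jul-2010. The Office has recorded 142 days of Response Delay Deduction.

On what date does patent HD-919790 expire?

(a) grant + 15 years → 31 July 2025.
(b) filing + 17 years → 28 October 2022.
Later of the two: 31 July 2025.
Response Delay Deduction: −142 days → 11 March 2025.

March 11, 2025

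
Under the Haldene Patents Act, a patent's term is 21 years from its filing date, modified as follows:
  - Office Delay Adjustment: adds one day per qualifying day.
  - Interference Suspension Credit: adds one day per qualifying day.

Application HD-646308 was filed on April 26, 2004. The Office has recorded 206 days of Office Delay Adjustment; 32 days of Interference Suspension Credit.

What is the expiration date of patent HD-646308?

Base term: filing date + 21 years → 26 April 2025.
Office Delay Adjustment: +206 days → 18 November 2025.
Interference Suspension Credit: +32 days → 20 December 2025.

2025-12-20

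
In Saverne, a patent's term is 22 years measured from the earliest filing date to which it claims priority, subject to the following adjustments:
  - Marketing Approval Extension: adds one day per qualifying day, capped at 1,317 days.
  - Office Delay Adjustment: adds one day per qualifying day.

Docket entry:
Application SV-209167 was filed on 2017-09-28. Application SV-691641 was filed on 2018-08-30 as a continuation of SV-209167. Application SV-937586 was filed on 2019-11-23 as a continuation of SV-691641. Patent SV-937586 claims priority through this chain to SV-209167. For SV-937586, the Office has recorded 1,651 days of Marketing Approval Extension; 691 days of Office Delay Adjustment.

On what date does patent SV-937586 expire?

2045-03-28

Earliest priority filing: 28 September 2017.
Base term: 28 September 2017 + 22 years → 28 September 2039.
Marketing Approval Extension: 1651 days claimed exceeds the 1317-day cap, so +1317 days → 7 May 2043.
Office Delay Adjustment: +691 days → 28 March 2045.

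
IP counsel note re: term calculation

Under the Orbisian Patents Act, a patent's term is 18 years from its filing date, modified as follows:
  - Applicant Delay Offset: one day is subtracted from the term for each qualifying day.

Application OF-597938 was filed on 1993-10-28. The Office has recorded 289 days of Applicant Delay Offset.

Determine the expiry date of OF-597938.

2011-01-12

Base term: filing date + 18 years → 28 October 2011.
Applicant Delay Offset: −289 days → 12 January 2011.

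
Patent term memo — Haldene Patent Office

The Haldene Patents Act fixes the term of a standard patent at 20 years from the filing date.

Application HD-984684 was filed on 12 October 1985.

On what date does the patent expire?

Filing date + 20 years → 12 October 2005.

October 12, 2005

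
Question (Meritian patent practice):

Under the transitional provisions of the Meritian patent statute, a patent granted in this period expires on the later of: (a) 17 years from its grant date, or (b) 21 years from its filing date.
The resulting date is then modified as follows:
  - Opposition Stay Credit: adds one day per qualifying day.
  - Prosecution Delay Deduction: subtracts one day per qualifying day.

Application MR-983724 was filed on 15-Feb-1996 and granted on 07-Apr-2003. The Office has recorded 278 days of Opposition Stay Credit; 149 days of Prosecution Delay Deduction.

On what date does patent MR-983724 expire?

(a) grant + 17 years → 7 April 2020.
(b) filing + 21 years → 15 February 2017.
Later of the two: 7 April 2020.
Opposition Stay Credit: +278 days → 10 January 2021.
Prosecution Delay Deduction: −149 days → 14 August 2020.

August 14, 2020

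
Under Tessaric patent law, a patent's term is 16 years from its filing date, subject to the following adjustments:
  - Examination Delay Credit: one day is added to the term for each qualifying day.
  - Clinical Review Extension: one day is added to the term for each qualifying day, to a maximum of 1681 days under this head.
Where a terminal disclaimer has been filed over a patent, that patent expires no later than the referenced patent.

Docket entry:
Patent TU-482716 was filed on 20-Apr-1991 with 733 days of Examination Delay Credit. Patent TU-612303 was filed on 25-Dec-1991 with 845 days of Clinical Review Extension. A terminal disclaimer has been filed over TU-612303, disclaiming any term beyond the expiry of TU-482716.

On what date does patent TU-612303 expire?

Natural term of TU-612303:
  Base: filing + 16 years → 25 December 2007.
  Clinical Review Extension: 845 days (within the 1681-day cap) → +845 days → 18 April 2010.
Expiry of referenced patent TU-482716:
  Base: filing + 16 years → 20 April 2007.
  Examination Delay Credit: +733 days → 22 April 2009.
Terminal disclaimer: TU-612303 expires on the earlier of 18 April 2010 and 22 April 2009.

April 22, 2009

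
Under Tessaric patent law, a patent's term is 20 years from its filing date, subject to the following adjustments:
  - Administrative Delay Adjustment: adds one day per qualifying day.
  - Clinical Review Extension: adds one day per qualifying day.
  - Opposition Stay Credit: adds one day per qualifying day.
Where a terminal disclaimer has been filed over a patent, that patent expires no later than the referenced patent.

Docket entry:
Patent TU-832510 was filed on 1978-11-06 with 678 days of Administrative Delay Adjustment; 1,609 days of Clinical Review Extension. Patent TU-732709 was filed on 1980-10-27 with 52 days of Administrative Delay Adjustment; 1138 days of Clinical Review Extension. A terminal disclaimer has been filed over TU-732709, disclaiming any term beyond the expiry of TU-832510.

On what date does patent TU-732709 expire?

Natural term of TU-732709:
  Base: filing + 20 years → 27 October 2000.
  Administrative Delay Adjustment: +52 days → 18 December 2000.
  Clinical Review Extension: +1138 days → 30 January 2004.
Expiry of referenced patent TU-832510:
  Base: filing + 20 years → 6 November 1998.
  Administrative Delay Adjustment: +678 days → 14 September 2000.
  Clinical Review Extension: +1609 days → 9 February 2005.
Terminal disclaimer: TU-732709 expires on the earlier of 30 January 2004 and 9 February 2005.

January 30, 2004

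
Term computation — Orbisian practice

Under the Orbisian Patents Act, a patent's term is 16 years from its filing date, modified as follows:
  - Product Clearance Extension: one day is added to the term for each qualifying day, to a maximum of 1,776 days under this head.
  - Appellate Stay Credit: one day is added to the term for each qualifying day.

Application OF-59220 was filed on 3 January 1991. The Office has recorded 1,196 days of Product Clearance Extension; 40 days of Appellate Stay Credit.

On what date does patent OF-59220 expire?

2010-05-23

Base term: filing date + 16 years → 3 January 2007.
Product Clearance Extension: 1196 days (within the 1776-day cap) → +1196 days → 13 April 2010.
Appellate Stay Credit: +40 days → 23 May 2010.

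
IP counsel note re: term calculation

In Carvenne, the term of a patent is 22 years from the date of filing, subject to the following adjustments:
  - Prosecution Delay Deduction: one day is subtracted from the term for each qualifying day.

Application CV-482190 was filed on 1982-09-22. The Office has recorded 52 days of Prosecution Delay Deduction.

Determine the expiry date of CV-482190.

August 1, 2004

Base term: filing date + 22 years → 22 September 2004.
Prosecution Delay Deduction: −52 days → 1 August 2004.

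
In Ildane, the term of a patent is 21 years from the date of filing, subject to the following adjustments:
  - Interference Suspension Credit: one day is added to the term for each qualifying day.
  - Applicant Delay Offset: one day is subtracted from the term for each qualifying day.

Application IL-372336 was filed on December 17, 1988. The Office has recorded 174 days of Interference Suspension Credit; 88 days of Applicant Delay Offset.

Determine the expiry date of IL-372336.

March 13, 2010

Base term: filing date + 21 years → 17 December 2009.
Interference Suspension Credit: +174 days → 9 June 2010.
Applicant Delay Offset: −88 days → 13 March 2010.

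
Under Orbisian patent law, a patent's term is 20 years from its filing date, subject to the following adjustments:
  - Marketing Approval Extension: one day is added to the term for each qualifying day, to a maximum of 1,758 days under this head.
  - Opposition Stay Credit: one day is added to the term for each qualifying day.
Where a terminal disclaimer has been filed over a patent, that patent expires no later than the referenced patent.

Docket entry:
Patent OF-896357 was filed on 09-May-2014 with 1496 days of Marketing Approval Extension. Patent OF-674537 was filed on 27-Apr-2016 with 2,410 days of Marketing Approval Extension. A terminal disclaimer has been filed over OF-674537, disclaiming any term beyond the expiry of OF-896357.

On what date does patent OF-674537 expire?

June 13, 2038

Natural term of OF-674537:
  Base: filing + 20 years → 27 April 2036.
  Marketing Approval Extension: 2410 days claimed exceeds the 1758-day cap, so +1758 days → 18 February 2041.
Expiry of referenced patent OF-896357:
  Base: filing + 20 years → 9 May 2034.
  Marketing Approval Extension: 1496 days (within the 1758-day cap) → +1496 days → 13 June 2038.
Terminal disclaimer: OF-674537 expires on the earlier of 18 February 2041 and 13 June 2038.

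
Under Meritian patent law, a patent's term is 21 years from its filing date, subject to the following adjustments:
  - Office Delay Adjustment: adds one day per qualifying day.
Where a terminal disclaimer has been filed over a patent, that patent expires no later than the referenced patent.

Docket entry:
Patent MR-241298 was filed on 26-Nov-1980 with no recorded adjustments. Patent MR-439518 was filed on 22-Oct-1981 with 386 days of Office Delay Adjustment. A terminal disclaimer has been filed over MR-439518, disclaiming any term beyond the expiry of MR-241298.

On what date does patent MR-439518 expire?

November 26, 2001

Natural term of MR-439518:
  Base: filing + 21 years → 22 October 2002.
  Office Delay Adjustment: +386 days → 12 November 2003.
Expiry of referenced patent MR-241298:
  Base: filing + 21 years → 26 November 2001.
Terminal disclaimer: MR-439518 expires on the earlier of 12 November 2003 and 26 November 2001.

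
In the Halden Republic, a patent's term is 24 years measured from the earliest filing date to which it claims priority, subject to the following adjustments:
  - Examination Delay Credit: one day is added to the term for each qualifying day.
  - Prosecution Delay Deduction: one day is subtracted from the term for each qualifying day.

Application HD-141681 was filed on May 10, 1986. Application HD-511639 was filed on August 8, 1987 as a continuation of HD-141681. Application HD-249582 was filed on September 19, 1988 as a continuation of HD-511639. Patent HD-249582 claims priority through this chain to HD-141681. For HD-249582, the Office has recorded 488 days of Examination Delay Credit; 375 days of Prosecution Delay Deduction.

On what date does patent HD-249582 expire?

August 31, 2010

Earliest priority filing: 10 May 1986.
Base term: 10 May 1986 + 24 years → 10 May 2010.
Examination Delay Credit: +488 days → 10 September 2011.
Prosecution Delay Deduction: −375 days → 31 August 2010.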